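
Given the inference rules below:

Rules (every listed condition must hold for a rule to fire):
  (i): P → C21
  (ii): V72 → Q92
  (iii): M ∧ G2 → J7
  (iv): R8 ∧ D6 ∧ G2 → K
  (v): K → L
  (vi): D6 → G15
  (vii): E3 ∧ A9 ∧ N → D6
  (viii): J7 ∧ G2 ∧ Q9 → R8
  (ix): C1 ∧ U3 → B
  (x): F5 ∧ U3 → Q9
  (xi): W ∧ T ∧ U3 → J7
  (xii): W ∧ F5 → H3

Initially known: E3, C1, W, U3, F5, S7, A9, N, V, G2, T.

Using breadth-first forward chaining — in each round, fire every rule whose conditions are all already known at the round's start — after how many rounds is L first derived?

Round 1: (vii) [E3 ∧ A9 ∧ N → D6]; (ix) [C1 ∧ U3 → B]; (x) [F5 ∧ U3 → Q9]; (xi) [W ∧ T ∧ U3 → J7]; (xii) [W ∧ F5 → H3]. New: D6, B, Q9, J7, H3.
Round 2: (vi) [D6 → G15]; (viii) [J7 ∧ G2 ∧ Q9 → R8]. New: G15, R8.
Round 3: (iv) [R8 ∧ D6 ∧ G2 → K]. New: K.
Round 4: (v) [K → L]. New: L.
L first appears in round 4.

4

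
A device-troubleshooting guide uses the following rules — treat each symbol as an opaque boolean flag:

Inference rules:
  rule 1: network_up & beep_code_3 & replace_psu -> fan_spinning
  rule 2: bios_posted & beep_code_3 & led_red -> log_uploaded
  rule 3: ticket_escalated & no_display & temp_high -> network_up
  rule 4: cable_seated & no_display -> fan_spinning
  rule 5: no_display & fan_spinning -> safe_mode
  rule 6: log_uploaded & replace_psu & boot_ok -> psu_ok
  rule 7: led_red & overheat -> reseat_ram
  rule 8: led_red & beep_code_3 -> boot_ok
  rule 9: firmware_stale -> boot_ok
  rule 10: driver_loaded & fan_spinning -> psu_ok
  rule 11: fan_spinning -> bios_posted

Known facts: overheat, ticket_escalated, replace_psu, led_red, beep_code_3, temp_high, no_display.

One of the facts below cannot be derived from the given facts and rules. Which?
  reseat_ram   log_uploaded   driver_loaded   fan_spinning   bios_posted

driver_loaded

[1] rule 3 [ticket_escalated & no_display & temp_high -> network_up]; rule 7 [led_red & overheat -> reseat_ram]; rule 8 [led_red & beep_code_3 -> boot_ok]. ⇒ new: network_up, reseat_ram, boot_ok.
[2] rule 1 [network_up & beep_code_3 & replace_psu -> fan_spinning]. ⇒ new: fan_spinning.
[3] rule 5 [no_display & fan_spinning -> safe_mode]; rule 11 [fan_spinning -> bios_posted]. ⇒ new: safe_mode, bios_posted.
[4] rule 2 [bios_posted & beep_code_3 & led_red -> log_uploaded]. ⇒ new: log_uploaded.
[5] rule 6 [log_uploaded & replace_psu & boot_ok -> psu_ok]. ⇒ new: psu_ok.
Derived: reseat_ram (round 1), log_uploaded (round 4), bios_posted (round 3), fan_spinning (round 2). driver_loaded never appears in any round.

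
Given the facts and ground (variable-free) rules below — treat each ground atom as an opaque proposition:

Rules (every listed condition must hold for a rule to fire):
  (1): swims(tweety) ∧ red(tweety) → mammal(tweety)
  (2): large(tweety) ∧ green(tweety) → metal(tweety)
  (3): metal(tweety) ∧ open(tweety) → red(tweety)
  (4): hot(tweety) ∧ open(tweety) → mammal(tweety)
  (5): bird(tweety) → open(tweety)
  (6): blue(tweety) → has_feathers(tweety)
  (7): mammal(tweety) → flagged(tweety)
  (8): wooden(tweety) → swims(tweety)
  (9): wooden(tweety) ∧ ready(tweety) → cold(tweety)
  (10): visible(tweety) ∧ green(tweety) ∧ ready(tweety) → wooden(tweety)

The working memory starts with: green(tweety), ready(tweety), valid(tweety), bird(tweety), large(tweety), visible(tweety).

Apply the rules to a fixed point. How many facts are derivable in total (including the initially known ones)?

14

Round 1 fires (2), (5), (10), giving metal(tweety), open(tweety), wooden(tweety).
Round 2 fires (3), (8), (9), giving red(tweety), swims(tweety), cold(tweety).
Round 3 fires (1), giving mammal(tweety).
Round 4 fires (7), giving flagged(tweety).
Closure: {bird(tweety), cold(tweety), flagged(tweety), green(tweety), large(tweety), mammal(tweety), metal(tweety), open(tweety), ready(tweety), red(tweety), swims(tweety), valid(tweety), visible(tweety), wooden(tweety)} — 14 facts.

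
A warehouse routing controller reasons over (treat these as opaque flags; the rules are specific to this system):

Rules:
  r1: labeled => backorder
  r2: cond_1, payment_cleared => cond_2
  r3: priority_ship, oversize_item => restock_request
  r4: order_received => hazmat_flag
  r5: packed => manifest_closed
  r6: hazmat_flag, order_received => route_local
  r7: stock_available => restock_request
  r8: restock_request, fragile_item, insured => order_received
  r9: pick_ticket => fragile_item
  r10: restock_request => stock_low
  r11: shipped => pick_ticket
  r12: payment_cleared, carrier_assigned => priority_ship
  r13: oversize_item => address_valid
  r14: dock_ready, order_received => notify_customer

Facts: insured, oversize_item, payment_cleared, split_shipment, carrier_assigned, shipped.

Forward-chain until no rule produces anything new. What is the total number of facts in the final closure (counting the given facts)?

15

[1] r11 [shipped => pick_ticket]; r12 [payment_cleared, carrier_assigned => priority_ship]; r13 [oversize_item => address_valid]. ⇒ new: pick_ticket, priority_ship, address_valid.
[2] r3 [priority_ship, oversize_item => restock_request]; r9 [pick_ticket => fragile_item]. ⇒ new: restock_request, fragile_item.
[3] r8 [restock_request, fragile_item, insured => order_received]; r10 [restock_request => stock_low]. ⇒ new: order_received, stock_low.
[4] r4 [order_received => hazmat_flag]. ⇒ new: hazmat_flag.
[5] r6 [hazmat_flag, order_received => route_local]. ⇒ new: route_local.
Closure: {address_valid, carrier_assigned, fragile_item, hazmat_flag, insured, order_received, oversize_item, payment_cleared, pick_ticket, priority_ship, restock_request, route_local, shipped, split_shipment, stock_low} — 15 facts.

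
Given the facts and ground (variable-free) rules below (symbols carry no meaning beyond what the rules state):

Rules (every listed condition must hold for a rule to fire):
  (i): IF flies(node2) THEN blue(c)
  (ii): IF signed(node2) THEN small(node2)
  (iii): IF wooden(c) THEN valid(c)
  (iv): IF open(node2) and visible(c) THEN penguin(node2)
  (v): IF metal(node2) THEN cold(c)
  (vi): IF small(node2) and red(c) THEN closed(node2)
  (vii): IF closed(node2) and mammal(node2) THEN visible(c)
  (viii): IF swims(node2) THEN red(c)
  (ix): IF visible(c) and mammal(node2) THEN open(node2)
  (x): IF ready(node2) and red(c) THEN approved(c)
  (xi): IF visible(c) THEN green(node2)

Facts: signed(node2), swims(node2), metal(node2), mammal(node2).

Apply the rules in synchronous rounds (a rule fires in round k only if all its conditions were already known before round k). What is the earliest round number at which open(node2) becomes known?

Round 1 fires (ii), (v), (viii), giving small(node2), cold(c), red(c).
Round 2 fires (vi), giving closed(node2).
Round 3 fires (vii), giving visible(c).
Round 4 fires (ix), (xi), giving open(node2), green(node2).
open(node2) first appears in round 4.

4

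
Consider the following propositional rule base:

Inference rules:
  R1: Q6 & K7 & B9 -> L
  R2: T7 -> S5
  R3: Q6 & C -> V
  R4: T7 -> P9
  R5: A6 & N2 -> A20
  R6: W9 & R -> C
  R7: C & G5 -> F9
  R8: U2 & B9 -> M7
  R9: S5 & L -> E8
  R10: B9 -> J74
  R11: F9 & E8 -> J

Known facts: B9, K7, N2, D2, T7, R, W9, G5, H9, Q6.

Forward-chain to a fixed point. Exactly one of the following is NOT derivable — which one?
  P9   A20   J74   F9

Round 1 — R1, R2, R4, R6, R10, derive L, S5, P9, C, J74.
Round 2 — R3, R7, R9, derive V, F9, E8.
Round 3 — R11, derive J.
Derived: J74 (round 1), P9 (round 1), F9 (round 2). A20 never appears in any round.

A20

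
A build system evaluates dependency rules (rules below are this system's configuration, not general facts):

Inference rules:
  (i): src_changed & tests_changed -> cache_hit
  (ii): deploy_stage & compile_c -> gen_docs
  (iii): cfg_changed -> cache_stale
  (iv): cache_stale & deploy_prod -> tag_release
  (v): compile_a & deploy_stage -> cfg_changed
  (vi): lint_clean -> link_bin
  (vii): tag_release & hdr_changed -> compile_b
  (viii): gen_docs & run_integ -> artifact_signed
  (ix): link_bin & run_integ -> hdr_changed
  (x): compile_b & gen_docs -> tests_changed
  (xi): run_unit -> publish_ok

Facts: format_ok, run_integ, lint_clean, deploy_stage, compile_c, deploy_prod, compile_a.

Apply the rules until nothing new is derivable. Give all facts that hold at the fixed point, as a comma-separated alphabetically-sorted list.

artifact_signed, cache_stale, cfg_changed, compile_a, compile_b, compile_c, deploy_prod, deploy_stage, format_ok, gen_docs, hdr_changed, link_bin, lint_clean, run_integ, tag_release, tests_changed

Round 1: (ii) [deploy_stage & compile_c -> gen_docs]; (v) [compile_a & deploy_stage -> cfg_changed]; (vi) [lint_clean -> link_bin]. New: gen_docs, cfg_changed, link_bin.
Round 2: (iii) [cfg_changed -> cache_stale]; (viii) [gen_docs & run_integ -> artifact_signed]; (ix) [link_bin & run_integ -> hdr_changed]. New: cache_stale, artifact_signed, hdr_changed.
Round 3: (iv) [cache_stale & deploy_prod -> tag_release]. New: tag_release.
Round 4: (vii) [tag_release & hdr_changed -> compile_b]. New: compile_b.
Round 5: (x) [compile_b & gen_docs -> tests_changed]. New: tests_changed.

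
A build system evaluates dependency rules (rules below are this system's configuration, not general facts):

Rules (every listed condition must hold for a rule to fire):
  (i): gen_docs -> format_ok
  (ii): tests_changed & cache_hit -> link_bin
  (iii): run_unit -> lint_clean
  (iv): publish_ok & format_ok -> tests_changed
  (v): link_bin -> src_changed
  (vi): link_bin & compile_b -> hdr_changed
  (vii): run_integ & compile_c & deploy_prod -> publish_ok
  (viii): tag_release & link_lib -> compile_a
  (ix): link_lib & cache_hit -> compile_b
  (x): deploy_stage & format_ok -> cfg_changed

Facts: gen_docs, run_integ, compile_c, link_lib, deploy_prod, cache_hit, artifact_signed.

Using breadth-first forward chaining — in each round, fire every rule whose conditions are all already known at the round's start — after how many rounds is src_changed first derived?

4

Round 1: (i) [gen_docs -> format_ok]; (vii) [run_integ & compile_c & deploy_prod -> publish_ok]; (ix) [link_lib & cache_hit -> compile_b]. New: format_ok, publish_ok, compile_b.
Round 2: (iv) [publish_ok & format_ok -> tests_changed]. New: tests_changed.
Round 3: (ii) [tests_changed & cache_hit -> link_bin]. New: link_bin.
Round 4: (v) [link_bin -> src_changed]; (vi) [link_bin & compile_b -> hdr_changed]. New: src_changed, hdr_changed.
src_changed first appears in round 4.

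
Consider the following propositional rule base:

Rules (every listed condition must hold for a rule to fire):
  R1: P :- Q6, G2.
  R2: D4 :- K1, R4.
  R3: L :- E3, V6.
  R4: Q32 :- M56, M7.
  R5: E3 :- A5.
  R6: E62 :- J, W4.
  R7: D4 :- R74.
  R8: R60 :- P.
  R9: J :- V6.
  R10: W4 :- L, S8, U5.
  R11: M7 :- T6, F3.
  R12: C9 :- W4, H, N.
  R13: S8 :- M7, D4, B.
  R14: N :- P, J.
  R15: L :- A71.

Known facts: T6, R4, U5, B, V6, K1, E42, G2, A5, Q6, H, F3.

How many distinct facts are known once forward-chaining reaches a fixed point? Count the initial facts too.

24

Round 1: R1 [P :- Q6, G2.]; R2 [D4 :- K1, R4.]; R5 [E3 :- A5.]; R9 [J :- V6.]; R11 [M7 :- T6, F3.]. New: P, D4, E3, J, M7.
Round 2: R3 [L :- E3, V6.]; R8 [R60 :- P.]; R13 [S8 :- M7, D4, B.]; R14 [N :- P, J.]. New: L, R60, S8, N.
Round 3: R10 [W4 :- L, S8, U5.]. New: W4.
Round 4: R6 [E62 :- J, W4.]; R12 [C9 :- W4, H, N.]. New: E62, C9.
Closure: {A5, B, C9, D4, E3, E42, E62, F3, G2, H, J, K1, L, M7, N, P, Q6, R4, R60, S8, T6, U5, V6, W4} — 24 facts.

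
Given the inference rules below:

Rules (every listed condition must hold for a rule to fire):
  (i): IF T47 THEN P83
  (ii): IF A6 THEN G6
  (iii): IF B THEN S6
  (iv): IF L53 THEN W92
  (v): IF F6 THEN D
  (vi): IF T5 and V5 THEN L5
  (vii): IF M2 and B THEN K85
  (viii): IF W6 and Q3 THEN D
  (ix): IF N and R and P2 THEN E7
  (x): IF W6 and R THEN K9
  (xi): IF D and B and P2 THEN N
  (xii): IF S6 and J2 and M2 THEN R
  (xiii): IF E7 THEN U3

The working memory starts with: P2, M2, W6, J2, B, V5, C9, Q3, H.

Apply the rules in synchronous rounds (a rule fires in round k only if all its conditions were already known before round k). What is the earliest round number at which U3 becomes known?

4

Round 1 fires (iii), (vii), (viii), giving S6, K85, D.
Round 2 fires (xi), (xii), giving N, R.
Round 3 fires (ix), (x), giving E7, K9.
Round 4 fires (xiii), giving U3.
U3 first appears in round 4.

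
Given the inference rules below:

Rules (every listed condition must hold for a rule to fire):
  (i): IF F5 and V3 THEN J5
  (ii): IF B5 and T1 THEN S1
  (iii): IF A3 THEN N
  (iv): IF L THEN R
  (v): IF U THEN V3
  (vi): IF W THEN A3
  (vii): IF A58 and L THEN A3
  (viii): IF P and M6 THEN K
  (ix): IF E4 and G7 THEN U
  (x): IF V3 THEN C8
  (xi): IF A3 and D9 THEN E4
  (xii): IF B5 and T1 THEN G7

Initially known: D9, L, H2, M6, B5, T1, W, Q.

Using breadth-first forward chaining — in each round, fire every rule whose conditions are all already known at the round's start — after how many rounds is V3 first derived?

Round 1: (ii) [IF B5 and T1 THEN S1]; (iv) [IF L THEN R]; (vi) [IF W THEN A3]; (xii) [IF B5 and T1 THEN G7]. New: S1, R, A3, G7.
Round 2: (iii) [IF A3 THEN N]; (xi) [IF A3 and D9 THEN E4]. New: N, E4.
Round 3: (ix) [IF E4 and G7 THEN U]. New: U.
Round 4: (v) [IF U THEN V3]. New: V3.
V3 first appears in round 4.

4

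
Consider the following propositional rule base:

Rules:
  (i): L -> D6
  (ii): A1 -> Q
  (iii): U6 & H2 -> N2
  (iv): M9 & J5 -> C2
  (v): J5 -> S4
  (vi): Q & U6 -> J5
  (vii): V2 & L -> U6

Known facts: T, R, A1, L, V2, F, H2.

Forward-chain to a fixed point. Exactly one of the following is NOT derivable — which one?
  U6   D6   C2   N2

Round 1: (i) [L -> D6]; (ii) [A1 -> Q]; (vii) [V2 & L -> U6]. New: D6, Q, U6.
Round 2: (iii) [U6 & H2 -> N2]; (vi) [Q & U6 -> J5]. New: N2, J5.
Round 3: (v) [J5 -> S4]. New: S4.
Derived: N2 (round 2), D6 (round 1), U6 (round 1). C2 never appears in any round.

C2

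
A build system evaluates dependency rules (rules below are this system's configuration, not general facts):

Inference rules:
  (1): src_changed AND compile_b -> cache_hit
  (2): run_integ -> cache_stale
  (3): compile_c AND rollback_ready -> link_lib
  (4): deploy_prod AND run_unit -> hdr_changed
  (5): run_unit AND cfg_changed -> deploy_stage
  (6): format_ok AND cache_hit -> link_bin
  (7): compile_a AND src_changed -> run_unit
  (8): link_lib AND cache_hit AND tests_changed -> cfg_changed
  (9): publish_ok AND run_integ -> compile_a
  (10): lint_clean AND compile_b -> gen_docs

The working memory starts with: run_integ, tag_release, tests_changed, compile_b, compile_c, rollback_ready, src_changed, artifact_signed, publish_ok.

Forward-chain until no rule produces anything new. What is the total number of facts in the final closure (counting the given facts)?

Round 1: (1) [src_changed AND compile_b -> cache_hit]; (2) [run_integ -> cache_stale]; (3) [compile_c AND rollback_ready -> link_lib]; (9) [publish_ok AND run_integ -> compile_a]. New: cache_hit, cache_stale, link_lib, compile_a.
Round 2: (7) [compile_a AND src_changed -> run_unit]; (8) [link_lib AND cache_hit AND tests_changed -> cfg_changed]. New: run_unit, cfg_changed.
Round 3: (5) [run_unit AND cfg_changed -> deploy_stage]. New: deploy_stage.
Closure: {artifact_signed, cache_hit, cache_stale, cfg_changed, compile_a, compile_b, compile_c, deploy_stage, link_lib, publish_ok, rollback_ready, run_integ, run_unit, src_changed, tag_release, tests_changed} — 16 facts.

16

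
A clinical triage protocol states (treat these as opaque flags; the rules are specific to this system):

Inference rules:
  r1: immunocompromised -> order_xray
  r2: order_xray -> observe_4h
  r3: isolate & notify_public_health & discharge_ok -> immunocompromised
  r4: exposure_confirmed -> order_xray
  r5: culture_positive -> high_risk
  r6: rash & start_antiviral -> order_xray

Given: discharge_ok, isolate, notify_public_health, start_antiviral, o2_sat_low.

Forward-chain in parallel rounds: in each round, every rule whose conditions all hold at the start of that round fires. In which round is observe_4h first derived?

Round 1 — r3, derive immunocompromised.
Round 2 — r1, derive order_xray.
Round 3 — r2, derive observe_4h.
observe_4h first appears in round 3.

3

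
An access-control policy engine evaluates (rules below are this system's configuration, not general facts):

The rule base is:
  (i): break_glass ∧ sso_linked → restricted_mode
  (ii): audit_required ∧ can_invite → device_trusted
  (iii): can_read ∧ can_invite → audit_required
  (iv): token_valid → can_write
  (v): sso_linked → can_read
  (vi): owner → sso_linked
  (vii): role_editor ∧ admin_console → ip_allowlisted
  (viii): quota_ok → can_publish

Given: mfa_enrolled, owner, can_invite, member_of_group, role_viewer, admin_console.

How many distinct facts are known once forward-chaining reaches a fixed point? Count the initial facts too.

10

Round 1: (vi) [owner → sso_linked]. Adds sso_linked.
Round 2: (v) [sso_linked → can_read]. Adds can_read.
Round 3: (iii) [can_read ∧ can_invite → audit_required]. Adds audit_required.
Round 4: (ii) [audit_required ∧ can_invite → device_trusted]. Adds device_trusted.
Closure: {admin_console, audit_required, can_invite, can_read, device_trusted, member_of_group, mfa_enrolled, owner, role_viewer, sso_linked} — 10 facts.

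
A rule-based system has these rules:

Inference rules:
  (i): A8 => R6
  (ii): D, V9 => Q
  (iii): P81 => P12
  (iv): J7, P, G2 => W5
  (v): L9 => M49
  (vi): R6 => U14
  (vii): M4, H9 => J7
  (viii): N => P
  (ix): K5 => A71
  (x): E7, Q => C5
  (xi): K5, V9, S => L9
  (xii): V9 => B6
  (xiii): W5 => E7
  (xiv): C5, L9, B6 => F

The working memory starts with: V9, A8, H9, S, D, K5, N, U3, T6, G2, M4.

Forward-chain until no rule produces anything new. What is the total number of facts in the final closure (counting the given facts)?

24

Round 1 fires (i), (ii), (vii), (viii), (ix), (xi), (xii), giving R6, Q, J7, P, A71, L9, B6.
Round 2 fires (iv), (v), (vi), giving W5, M49, U14.
Round 3 fires (xiii), giving E7.
Round 4 fires (x), giving C5.
Round 5 fires (xiv), giving F.
Closure: {A71, A8, B6, C5, D, E7, F, G2, H9, J7, K5, L9, M4, M49, N, P, Q, R6, S, T6, U14, U3, V9, W5} — 24 facts.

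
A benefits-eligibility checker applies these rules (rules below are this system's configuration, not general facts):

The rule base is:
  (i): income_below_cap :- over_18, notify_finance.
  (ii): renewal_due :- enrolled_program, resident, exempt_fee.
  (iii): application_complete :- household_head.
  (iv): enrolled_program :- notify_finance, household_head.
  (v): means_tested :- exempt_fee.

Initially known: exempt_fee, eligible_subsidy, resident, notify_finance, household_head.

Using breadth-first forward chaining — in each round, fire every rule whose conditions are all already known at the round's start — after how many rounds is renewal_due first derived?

Round 1: (iii) [application_complete :- household_head.]; (iv) [enrolled_program :- notify_finance, household_head.]; (v) [means_tested :- exempt_fee.]. New: application_complete, enrolled_program, means_tested.
Round 2: (ii) [renewal_due :- enrolled_program, resident, exempt_fee.]. New: renewal_due.
renewal_due first appears in round 2.

2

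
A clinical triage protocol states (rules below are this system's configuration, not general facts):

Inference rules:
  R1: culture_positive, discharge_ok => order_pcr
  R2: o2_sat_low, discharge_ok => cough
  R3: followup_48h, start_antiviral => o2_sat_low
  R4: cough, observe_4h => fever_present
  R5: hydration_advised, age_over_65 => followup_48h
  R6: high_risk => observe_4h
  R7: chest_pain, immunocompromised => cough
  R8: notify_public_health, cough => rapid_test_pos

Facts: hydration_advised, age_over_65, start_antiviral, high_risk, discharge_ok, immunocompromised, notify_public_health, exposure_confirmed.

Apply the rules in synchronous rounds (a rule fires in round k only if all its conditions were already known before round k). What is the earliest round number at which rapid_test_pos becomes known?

4

[1] R5 [hydration_advised, age_over_65 => followup_48h]; R6 [high_risk => observe_4h]. ⇒ new: followup_48h, observe_4h.
[2] R3 [followup_48h, start_antiviral => o2_sat_low]. ⇒ new: o2_sat_low.
[3] R2 [o2_sat_low, discharge_ok => cough]. ⇒ new: cough.
[4] R4 [cough, observe_4h => fever_present]; R8 [notify_public_health, cough => rapid_test_pos]. ⇒ new: fever_present, rapid_test_pos.
rapid_test_pos first appears in round 4.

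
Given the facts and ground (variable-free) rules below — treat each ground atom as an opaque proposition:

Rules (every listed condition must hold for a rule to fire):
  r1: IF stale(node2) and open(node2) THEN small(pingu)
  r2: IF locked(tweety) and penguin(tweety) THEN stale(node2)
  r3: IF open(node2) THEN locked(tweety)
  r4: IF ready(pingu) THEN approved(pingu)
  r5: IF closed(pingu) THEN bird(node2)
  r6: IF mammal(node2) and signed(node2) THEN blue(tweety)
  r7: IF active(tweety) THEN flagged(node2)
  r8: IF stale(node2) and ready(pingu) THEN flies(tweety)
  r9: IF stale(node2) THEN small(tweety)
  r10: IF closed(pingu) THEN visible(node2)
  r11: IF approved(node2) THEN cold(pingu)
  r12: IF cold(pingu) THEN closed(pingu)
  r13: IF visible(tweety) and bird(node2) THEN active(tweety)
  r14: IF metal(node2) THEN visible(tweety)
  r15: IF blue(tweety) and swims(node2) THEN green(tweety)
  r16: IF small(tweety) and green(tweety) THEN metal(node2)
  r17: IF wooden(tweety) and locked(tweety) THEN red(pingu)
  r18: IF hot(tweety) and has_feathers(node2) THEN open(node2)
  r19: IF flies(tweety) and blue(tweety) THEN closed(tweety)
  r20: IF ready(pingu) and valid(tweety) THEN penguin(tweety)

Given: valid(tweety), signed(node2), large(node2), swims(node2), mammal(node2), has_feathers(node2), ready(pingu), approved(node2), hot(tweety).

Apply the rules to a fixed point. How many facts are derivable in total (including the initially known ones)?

Round 1: r4 [IF ready(pingu) THEN approved(pingu)]; r6 [IF mammal(node2) and signed(node2) THEN blue(tweety)]; r11 [IF approved(node2) THEN cold(pingu)]; r18 [IF hot(tweety) and has_feathers(node2) THEN open(node2)]; r20 [IF ready(pingu) and valid(tweety) THEN penguin(tweety)]. New: approved(pingu), blue(tweety), cold(pingu), open(node2), penguin(tweety).
Round 2: r3 [IF open(node2) THEN locked(tweety)]; r12 [IF cold(pingu) THEN closed(pingu)]; r15 [IF blue(tweety) and swims(node2) THEN green(tweety)]. New: locked(tweety), closed(pingu), green(tweety).
Round 3: r2 [IF locked(tweety) and penguin(tweety) THEN stale(node2)]; r5 [IF closed(pingu) THEN bird(node2)]; r10 [IF closed(pingu) THEN visible(node2)]. New: stale(node2), bird(node2), visible(node2).
Round 4: r1 [IF stale(node2) and open(node2) THEN small(pingu)]; r8 [IF stale(node2) and ready(pingu) THEN flies(tweety)]; r9 [IF stale(node2) THEN small(tweety)]. New: small(pingu), flies(tweety), small(tweety).
Round 5: r16 [IF small(tweety) and green(tweety) THEN metal(node2)]; r19 [IF flies(tweety) and blue(tweety) THEN closed(tweety)]. New: metal(node2), closed(tweety).
Round 6: r14 [IF metal(node2) THEN visible(tweety)]. New: visible(tweety).
Round 7: r13 [IF visible(tweety) and bird(node2) THEN active(tweety)]. New: active(tweety).
Round 8: r7 [IF active(tweety) THEN flagged(node2)]. New: flagged(node2).
Closure: {active(tweety), approved(node2), approved(pingu), bird(node2), blue(tweety), closed(pingu), closed(tweety), cold(pingu), flagged(node2), flies(tweety), green(tweety), has_feathers(node2), hot(tweety), large(node2), locked(tweety), mammal(node2), metal(node2), open(node2), penguin(tweety), ready(pingu), signed(node2), small(pingu), small(tweety), stale(node2), swims(node2), valid(tweety), visible(node2), visible(tweety)} — 28 facts.

28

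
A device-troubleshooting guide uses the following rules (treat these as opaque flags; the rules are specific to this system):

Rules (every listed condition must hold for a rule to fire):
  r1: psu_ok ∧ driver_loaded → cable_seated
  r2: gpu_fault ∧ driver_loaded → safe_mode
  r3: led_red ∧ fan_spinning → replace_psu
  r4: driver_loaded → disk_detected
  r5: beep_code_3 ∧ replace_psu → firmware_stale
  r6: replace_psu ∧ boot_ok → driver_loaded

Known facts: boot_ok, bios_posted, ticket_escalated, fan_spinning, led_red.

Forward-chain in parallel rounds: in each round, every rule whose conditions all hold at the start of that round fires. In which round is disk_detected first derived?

3

Round 1 fires r3, giving replace_psu.
Round 2 fires r6, giving driver_loaded.
Round 3 fires r4, giving disk_detected.
disk_detected first appears in round 3.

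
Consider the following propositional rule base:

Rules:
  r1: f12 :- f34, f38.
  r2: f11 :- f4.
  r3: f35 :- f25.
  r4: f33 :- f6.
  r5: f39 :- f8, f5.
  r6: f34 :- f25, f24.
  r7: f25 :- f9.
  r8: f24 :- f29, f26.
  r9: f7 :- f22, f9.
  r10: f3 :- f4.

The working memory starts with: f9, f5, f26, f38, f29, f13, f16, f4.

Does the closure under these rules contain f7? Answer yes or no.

Round 1: r2 [f11 :- f4.]; r7 [f25 :- f9.]; r8 [f24 :- f29, f26.]; r10 [f3 :- f4.]. New: f11, f25, f24, f3.
Round 2: r3 [f35 :- f25.]; r6 [f34 :- f25, f24.]. New: f35, f34.
Round 3: r1 [f12 :- f34, f38.]. New: f12.
Fixed point reached. f7 is concluded only by r9; r9 needs f22 (never derived).

no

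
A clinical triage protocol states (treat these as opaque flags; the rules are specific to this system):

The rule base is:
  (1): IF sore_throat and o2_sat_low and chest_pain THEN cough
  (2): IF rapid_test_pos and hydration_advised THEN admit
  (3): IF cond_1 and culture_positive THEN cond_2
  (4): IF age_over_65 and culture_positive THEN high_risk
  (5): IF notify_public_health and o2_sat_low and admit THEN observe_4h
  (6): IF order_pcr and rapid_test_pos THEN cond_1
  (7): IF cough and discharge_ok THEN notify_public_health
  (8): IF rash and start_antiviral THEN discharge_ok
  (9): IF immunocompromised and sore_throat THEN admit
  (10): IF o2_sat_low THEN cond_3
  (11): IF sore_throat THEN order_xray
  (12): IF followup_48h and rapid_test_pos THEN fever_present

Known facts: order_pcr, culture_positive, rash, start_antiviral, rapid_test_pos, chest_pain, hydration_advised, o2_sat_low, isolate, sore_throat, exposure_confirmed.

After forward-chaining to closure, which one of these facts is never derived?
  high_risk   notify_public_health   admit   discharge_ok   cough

Round 1 fires (1), (2), (6), (8), (10), (11), giving cough, admit, cond_1, discharge_ok, cond_3, order_xray.
Round 2 fires (3), (7), giving cond_2, notify_public_health.
Round 3 fires (5), giving observe_4h.
Derived: notify_public_health (round 2), admit (round 1), discharge_ok (round 1), cough (round 1). high_risk never appears in any round.

high_risk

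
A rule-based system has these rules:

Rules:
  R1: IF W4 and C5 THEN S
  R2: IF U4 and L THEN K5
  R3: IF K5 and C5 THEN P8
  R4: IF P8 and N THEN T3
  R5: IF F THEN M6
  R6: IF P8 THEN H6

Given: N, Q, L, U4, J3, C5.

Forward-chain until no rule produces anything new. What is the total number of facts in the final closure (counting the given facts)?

Round 1: R2 [IF U4 and L THEN K5]. New: K5.
Round 2: R3 [IF K5 and C5 THEN P8]. New: P8.
Round 3: R4 [IF P8 and N THEN T3]; R6 [IF P8 THEN H6]. New: T3, H6.
Closure: {C5, H6, J3, K5, L, N, P8, Q, T3, U4} — 10 facts.

10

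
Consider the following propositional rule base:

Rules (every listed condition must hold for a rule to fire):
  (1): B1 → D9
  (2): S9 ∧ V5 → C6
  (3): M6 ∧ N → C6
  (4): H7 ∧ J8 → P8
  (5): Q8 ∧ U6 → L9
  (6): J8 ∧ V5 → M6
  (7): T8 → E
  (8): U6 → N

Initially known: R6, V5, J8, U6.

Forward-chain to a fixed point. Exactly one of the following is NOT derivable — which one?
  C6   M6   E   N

Round 1: (6) [J8 ∧ V5 → M6]; (8) [U6 → N]. Adds M6, N.
Round 2: (3) [M6 ∧ N → C6]. Adds C6.
Derived: M6 (round 1), C6 (round 2), N (round 1). E never appears in any round.

E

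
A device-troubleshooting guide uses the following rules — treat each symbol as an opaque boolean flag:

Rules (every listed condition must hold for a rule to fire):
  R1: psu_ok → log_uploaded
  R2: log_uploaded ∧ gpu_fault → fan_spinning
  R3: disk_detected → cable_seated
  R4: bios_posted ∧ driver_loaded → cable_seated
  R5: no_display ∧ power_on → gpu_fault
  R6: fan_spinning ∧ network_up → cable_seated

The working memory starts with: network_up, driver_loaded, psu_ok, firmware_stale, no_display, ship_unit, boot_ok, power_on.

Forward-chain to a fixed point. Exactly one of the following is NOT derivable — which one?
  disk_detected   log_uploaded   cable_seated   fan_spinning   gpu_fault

disk_detected

Round 1: R1 [psu_ok → log_uploaded]; R5 [no_display ∧ power_on → gpu_fault]. New: log_uploaded, gpu_fault.
Round 2: R2 [log_uploaded ∧ gpu_fault → fan_spinning]. New: fan_spinning.
Round 3: R6 [fan_spinning ∧ network_up → cable_seated]. New: cable_seated.
Derived: log_uploaded (round 1), gpu_fault (round 1), fan_spinning (round 2), cable_seated (round 3). disk_detected never appears in any round.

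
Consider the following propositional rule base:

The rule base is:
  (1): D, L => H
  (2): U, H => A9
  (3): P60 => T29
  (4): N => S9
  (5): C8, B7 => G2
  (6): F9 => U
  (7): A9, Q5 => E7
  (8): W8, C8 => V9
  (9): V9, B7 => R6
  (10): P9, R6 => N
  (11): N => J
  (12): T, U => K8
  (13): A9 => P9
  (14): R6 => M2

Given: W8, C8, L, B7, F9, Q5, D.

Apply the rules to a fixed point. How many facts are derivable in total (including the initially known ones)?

Round 1 fires (1), (5), (6), (8), giving H, G2, U, V9.
Round 2 fires (2), (9), giving A9, R6.
Round 3 fires (7), (13), (14), giving E7, P9, M2.
Round 4 fires (10), giving N.
Round 5 fires (4), (11), giving S9, J.
Closure: {A9, B7, C8, D, E7, F9, G2, H, J, L, M2, N, P9, Q5, R6, S9, U, V9, W8} — 19 facts.

19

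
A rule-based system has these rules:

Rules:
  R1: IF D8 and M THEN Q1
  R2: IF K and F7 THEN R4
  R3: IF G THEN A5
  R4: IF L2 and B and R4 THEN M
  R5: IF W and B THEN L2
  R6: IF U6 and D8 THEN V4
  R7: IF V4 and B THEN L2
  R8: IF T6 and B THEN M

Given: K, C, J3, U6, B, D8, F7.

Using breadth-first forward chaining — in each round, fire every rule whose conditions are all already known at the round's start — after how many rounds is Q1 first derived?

Round 1 — R2, R6, derive R4, V4.
Round 2 — R7, derive L2.
Round 3 — R4, derive M.
Round 4 — R1, derive Q1.
Q1 first appears in round 4.

4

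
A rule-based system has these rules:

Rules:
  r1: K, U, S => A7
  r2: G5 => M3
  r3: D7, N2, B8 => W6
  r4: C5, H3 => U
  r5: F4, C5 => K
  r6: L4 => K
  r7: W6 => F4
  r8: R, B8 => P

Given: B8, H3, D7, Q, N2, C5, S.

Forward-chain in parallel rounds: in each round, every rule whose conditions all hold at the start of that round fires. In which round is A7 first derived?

4

Round 1 — r3, r4, derive W6, U.
Round 2 — r7, derive F4.
Round 3 — r5, derive K.
Round 4 — r1, derive A7.
A7 first appears in round 4.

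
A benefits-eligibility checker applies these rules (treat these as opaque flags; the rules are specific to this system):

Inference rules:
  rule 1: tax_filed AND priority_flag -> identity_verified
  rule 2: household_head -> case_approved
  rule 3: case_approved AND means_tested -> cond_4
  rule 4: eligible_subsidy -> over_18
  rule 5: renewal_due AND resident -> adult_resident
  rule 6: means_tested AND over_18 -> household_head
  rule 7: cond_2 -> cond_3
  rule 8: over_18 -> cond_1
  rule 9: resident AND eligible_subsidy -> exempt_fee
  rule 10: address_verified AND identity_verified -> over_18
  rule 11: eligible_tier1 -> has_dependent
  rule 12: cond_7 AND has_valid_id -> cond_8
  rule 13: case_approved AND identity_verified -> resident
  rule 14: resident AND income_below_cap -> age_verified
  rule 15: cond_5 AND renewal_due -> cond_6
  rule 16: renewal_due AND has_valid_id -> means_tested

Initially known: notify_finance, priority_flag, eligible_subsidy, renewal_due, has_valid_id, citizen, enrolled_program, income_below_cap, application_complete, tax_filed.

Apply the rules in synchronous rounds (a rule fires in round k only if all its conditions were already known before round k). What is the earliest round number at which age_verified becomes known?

Round 1 — rule 1, rule 4, rule 16, derive identity_verified, over_18, means_tested.
Round 2 — rule 6, rule 8, derive household_head, cond_1.
Round 3 — rule 2, derive case_approved.
Round 4 — rule 3, rule 13, derive cond_4, resident.
Round 5 — rule 5, rule 9, rule 14, derive adult_resident, exempt_fee, age_verified.
age_verified first appears in round 5.

5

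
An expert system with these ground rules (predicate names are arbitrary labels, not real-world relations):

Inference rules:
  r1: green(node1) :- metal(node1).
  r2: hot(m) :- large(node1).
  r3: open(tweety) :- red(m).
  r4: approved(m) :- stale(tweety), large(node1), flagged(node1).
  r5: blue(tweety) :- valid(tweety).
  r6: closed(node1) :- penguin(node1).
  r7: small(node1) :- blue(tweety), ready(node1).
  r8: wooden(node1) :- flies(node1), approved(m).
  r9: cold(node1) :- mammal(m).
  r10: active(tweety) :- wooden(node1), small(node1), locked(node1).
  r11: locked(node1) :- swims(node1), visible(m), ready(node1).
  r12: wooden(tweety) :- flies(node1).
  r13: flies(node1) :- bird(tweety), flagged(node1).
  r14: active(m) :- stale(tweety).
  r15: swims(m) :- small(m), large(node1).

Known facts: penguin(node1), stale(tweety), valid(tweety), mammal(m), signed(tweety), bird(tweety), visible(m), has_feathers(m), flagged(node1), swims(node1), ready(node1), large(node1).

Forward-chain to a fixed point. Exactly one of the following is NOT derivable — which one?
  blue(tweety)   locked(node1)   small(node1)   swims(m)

swims(m)

Round 1 — r2, r4, r5, r6, r9, r11, r13, r14, derive hot(m), approved(m), blue(tweety), closed(node1), cold(node1), locked(node1), flies(node1), active(m).
Round 2 — r7, r8, r12, derive small(node1), wooden(node1), wooden(tweety).
Round 3 — r10, derive active(tweety).
Derived: blue(tweety) (round 1), small(node1) (round 2), locked(node1) (round 1). swims(m) never appears in any round.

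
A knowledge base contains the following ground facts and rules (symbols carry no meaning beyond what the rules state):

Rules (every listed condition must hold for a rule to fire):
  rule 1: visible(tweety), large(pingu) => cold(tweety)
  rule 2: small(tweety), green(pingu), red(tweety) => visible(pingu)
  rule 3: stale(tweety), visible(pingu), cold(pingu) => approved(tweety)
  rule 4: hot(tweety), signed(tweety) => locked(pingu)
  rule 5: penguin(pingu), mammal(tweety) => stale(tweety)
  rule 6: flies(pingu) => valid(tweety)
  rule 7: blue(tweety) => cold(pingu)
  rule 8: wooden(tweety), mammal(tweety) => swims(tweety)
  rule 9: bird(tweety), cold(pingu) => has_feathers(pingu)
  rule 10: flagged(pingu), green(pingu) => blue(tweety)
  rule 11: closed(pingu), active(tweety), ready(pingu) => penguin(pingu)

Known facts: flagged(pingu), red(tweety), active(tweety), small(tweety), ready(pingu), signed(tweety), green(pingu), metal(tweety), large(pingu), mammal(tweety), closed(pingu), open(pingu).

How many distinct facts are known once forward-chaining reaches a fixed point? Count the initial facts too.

18

Round 1: rule 2 [small(tweety), green(pingu), red(tweety) => visible(pingu)]; rule 10 [flagged(pingu), green(pingu) => blue(tweety)]; rule 11 [closed(pingu), active(tweety), ready(pingu) => penguin(pingu)]. Adds visible(pingu), blue(tweety), penguin(pingu).
Round 2: rule 5 [penguin(pingu), mammal(tweety) => stale(tweety)]; rule 7 [blue(tweety) => cold(pingu)]. Adds stale(tweety), cold(pingu).
Round 3: rule 3 [stale(tweety), visible(pingu), cold(pingu) => approved(tweety)]. Adds approved(tweety).
Closure: {active(tweety), approved(tweety), blue(tweety), closed(pingu), cold(pingu), flagged(pingu), green(pingu), large(pingu), mammal(tweety), metal(tweety), open(pingu), penguin(pingu), ready(pingu), red(tweety), signed(tweety), small(tweety), stale(tweety), visible(pingu)} — 18 facts.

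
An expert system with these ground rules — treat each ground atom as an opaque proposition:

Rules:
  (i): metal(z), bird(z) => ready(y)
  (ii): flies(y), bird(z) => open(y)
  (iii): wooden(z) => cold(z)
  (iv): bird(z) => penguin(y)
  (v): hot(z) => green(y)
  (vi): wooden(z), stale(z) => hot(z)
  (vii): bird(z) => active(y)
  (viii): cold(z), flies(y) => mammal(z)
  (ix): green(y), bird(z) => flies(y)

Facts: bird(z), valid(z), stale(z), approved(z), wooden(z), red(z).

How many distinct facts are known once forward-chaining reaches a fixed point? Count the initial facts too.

Round 1: (iii) [wooden(z) => cold(z)]; (iv) [bird(z) => penguin(y)]; (vi) [wooden(z), stale(z) => hot(z)]; (vii) [bird(z) => active(y)]. Adds cold(z), penguin(y), hot(z), active(y).
Round 2: (v) [hot(z) => green(y)]. Adds green(y).
Round 3: (ix) [green(y), bird(z) => flies(y)]. Adds flies(y).
Round 4: (ii) [flies(y), bird(z) => open(y)]; (viii) [cold(z), flies(y) => mammal(z)]. Adds open(y), mammal(z).
Closure: {active(y), approved(z), bird(z), cold(z), flies(y), green(y), hot(z), mammal(z), open(y), penguin(y), red(z), stale(z), valid(z), wooden(z)} — 14 facts.

14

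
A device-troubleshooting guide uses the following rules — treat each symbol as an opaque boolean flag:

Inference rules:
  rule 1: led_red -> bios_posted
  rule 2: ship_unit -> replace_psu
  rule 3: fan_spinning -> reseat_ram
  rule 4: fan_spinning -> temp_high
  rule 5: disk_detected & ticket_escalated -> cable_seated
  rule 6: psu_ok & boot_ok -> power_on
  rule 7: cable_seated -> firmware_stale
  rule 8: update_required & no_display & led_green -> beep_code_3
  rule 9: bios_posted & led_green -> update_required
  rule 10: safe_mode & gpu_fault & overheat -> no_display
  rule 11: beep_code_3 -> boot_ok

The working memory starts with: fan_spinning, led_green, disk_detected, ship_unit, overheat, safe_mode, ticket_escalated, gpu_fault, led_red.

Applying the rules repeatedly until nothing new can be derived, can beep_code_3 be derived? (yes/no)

[1] rule 1 [led_red -> bios_posted]; rule 2 [ship_unit -> replace_psu]; rule 3 [fan_spinning -> reseat_ram]; rule 4 [fan_spinning -> temp_high]; rule 5 [disk_detected & ticket_escalated -> cable_seated]; rule 10 [safe_mode & gpu_fault & overheat -> no_display]. ⇒ new: bios_posted, replace_psu, reseat_ram, temp_high, cable_seated, no_display.
[2] rule 7 [cable_seated -> firmware_stale]; rule 9 [bios_posted & led_green -> update_required]. ⇒ new: firmware_stale, update_required.
[3] rule 8 [update_required & no_display & led_green -> beep_code_3]. ⇒ new: beep_code_3.
[4] rule 11 [beep_code_3 -> boot_ok]. ⇒ new: boot_ok.
beep_code_3 appears in round 3, so it is derivable.

yes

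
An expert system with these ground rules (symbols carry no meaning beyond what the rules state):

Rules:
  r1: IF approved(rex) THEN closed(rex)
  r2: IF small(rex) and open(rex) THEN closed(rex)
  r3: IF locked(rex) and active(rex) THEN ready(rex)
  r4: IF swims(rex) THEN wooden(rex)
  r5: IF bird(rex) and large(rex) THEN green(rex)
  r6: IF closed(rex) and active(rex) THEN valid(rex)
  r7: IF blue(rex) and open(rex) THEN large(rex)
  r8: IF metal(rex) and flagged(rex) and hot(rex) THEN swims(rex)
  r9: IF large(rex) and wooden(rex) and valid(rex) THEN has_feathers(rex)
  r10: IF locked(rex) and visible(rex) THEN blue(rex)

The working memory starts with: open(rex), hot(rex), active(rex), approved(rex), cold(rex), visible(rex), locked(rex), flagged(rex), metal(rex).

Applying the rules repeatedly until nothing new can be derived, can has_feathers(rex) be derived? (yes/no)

[1] r1 [IF approved(rex) THEN closed(rex)]; r3 [IF locked(rex) and active(rex) THEN ready(rex)]; r8 [IF metal(rex) and flagged(rex) and hot(rex) THEN swims(rex)]; r10 [IF locked(rex) and visible(rex) THEN blue(rex)]. ⇒ new: closed(rex), ready(rex), swims(rex), blue(rex).
[2] r4 [IF swims(rex) THEN wooden(rex)]; r6 [IF closed(rex) and active(rex) THEN valid(rex)]; r7 [IF blue(rex) and open(rex) THEN large(rex)]. ⇒ new: wooden(rex), valid(rex), large(rex).
[3] r9 [IF large(rex) and wooden(rex) and valid(rex) THEN has_feathers(rex)]. ⇒ new: has_feathers(rex).
has_feathers(rex) appears in round 3, so it is derivable.

yes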